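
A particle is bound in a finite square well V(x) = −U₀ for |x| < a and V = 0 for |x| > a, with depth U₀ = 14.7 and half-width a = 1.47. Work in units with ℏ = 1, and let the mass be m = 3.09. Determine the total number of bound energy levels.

N = 9

Define the well-strength parameter z₀ = (a/ℏ)√(2mU₀) = 1.47 × √(2·3.09·14.7) = 14.01.
The even/odd transcendental equations gain one root per π/2 in z₀, giving N = 1 + ⌊2z₀/π⌋ = 1 + ⌊8.920⌋ = 9.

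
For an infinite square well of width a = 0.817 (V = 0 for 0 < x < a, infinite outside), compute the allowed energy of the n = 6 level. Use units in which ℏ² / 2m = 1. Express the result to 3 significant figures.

The infinite-well eigenfunctions ψ_n = √(2/a) sin(nπx/a) vanish at both walls, giving E_n = n²π²ℏ²/(2ma²).
E_6 = 6² × π² / (2 × 0.5 × 0.817²) = 532.3.

E = 532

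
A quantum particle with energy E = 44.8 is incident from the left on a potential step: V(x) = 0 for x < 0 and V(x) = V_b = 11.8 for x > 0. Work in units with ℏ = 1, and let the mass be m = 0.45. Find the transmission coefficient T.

The wavenumbers are k₁ = √(2mE)/ℏ = 6.350 on the left and k₂ = √(2m(E − V_b))/ℏ = 5.450 on the right.
Matching ψ and ψ′ at x = 0 gives r = (k₁ − k₂)/(k₁ + k₂), so R = r² = 0.005818 and T = 1 − R = 0.9942.

T = 0.994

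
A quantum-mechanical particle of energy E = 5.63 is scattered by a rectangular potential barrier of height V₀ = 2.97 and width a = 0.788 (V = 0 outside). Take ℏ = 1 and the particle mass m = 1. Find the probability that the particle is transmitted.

Above the barrier the interior wavenumber is k₂ = √(2m(E − V₀))/ℏ = 2.307, giving phase k₂a = 1.818.
T = [1 + V₀² sin²(k₂a) / (4E(E − V₀))]⁻¹ = 1/1.138 = 0.878.

T = 0.878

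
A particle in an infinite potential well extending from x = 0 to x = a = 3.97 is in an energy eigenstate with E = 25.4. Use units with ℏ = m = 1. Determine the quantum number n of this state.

n = 9

From E_n = n²π²ℏ²/(2ma²) invert to n = √(2ma²E)/(πℏ).
n = (3.97/π) × √(2 × 1 × 25.4) = 9.007 → n = 9.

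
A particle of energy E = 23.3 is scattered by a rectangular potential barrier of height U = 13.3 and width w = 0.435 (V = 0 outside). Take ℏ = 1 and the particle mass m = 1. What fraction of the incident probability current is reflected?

R = 0.141

E > U: inside the barrier k₂ = √(2m(E − U))/ℏ = 4.472, k₂w = 1.945.
T = [1 + U² sin²(k₂w) / (4E(E − U))]⁻¹ = 1/1.164 = 0.859.
R = 1 − T = 0.141.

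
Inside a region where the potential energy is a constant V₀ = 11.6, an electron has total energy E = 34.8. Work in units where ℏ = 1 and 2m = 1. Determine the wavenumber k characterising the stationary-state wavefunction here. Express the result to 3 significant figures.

With E > V₀ the solution is oscillatory, ψ ∝ e^{±ikx} with k = √(2m(E − V₀))/ℏ.
k = √(2 × 0.5 × 23.2) = 4.817.

k = 4.82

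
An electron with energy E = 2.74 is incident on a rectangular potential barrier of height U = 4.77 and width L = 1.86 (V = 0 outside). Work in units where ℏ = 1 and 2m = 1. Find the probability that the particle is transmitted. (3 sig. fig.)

T = 0.0193

E < U: inside the barrier ψ ∝ e^{±κx} with κ = √(2m(U − E))/ℏ = 1.425.
κL = 2.650, sinh(κL) = 7.042.
The exact tunnelling result is T⁻¹ = 1 + U² sinh²(κL) / [4E(U − E)] = 51.72, so T = 0.0193.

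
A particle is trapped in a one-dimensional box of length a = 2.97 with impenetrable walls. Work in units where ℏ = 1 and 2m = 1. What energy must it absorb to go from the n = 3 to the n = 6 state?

E_n = n²π²ℏ²/(2ma²), so ΔE = (6² − 3²) π²ℏ²/(2ma²).
ΔE = 27 × π² / (2 × 0.5 × 2.97²) = 30.21.

ΔE = 30.2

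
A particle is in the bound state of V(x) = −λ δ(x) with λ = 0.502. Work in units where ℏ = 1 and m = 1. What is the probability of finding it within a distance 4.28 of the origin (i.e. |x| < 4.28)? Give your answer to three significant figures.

The normalised bound state is ψ = √κ e^{−κ|x|} with κ = mλ/ℏ² = 0.5020.
P(|x| < d) = ∫_{−d}^{d} κ e^{−2κ|x|} dx = 1 − e^{−2κd} = 1 − e^{−4.297} = 0.9864.

P = 0.986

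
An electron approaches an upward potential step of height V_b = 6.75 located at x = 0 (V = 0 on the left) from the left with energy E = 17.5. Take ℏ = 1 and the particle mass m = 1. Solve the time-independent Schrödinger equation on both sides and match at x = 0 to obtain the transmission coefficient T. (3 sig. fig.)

The wavenumbers are k₁ = √(2mE)/ℏ = 5.916 on the left and k₂ = √(2m(E − V_b))/ℏ = 4.637 on the right.
Continuity of ψ and ψ′ at the step yields the reflection amplitude r = (k₁ − k₂)/(k₁ + k₂) = 0.1212; thus R = |r|² = 0.01470, T = 0.9853.

T = 0.985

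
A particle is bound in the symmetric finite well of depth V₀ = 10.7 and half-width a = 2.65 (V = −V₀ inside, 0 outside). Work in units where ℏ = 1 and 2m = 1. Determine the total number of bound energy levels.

Define the well-strength parameter z₀ = (a/ℏ)√(2mV₀) = 2.65 × √(2·0.5·10.7) = 8.668.
The even/odd transcendental equations gain one root per π/2 in z₀, giving N = 1 + ⌊2z₀/π⌋ = 1 + ⌊5.518⌋ = 6.

N = 6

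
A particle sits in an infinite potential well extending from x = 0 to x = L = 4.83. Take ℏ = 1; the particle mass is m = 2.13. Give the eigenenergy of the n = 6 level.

Requiring ψ(0) = ψ(L) = 0 quantises k = nπ/L, hence E_n = ℏ²k²/2m = n²π²ℏ²/(2mL²).
E_6 = 6² × π² / (2 × 2.13 × 4.83²) = 3.575.

E = 3.58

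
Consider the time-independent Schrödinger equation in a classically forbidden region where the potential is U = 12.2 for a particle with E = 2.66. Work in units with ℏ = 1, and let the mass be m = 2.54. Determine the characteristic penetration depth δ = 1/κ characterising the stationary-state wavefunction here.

Since E < U the TISE in this region is ψ'' = κ²ψ with κ = √(2m(U − E))/ℏ.
κ = √(2 × 2.54 × 9.54) = 6.962. The penetration depth is δ = 1/κ = 0.144.

δ = 0.144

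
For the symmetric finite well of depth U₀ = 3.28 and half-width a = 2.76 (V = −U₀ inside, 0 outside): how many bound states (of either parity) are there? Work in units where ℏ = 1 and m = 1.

N = 5

The dimensionless depth is z₀ = a√(2mU₀)/ℏ = 2.76 × √(6.560) = 7.069.
A new bound state (alternating even/odd) appears each time z₀ passes a multiple of π/2, so N = ⌊2z₀/π⌋ + 1 = ⌊4.500⌋ + 1 = 5.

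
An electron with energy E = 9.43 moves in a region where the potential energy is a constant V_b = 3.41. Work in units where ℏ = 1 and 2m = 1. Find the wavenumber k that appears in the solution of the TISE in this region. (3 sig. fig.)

With E > V_b the solution is oscillatory, ψ ∝ e^{±ikx} with k = √(2m(E − V_b))/ℏ.
k = √(2 × 0.5 × 6.02) = 2.454.

k = 2.45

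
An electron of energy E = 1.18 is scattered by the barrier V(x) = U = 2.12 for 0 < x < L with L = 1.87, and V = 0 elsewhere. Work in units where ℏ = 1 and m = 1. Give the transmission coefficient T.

T = 0.0231

E < U: inside the barrier ψ ∝ e^{±κx} with κ = √(2m(U − E))/ℏ = 1.371.
κL = 2.564, sinh(κL) = 6.455.
The exact tunnelling result is T⁻¹ = 1 + U² sinh²(κL) / [4E(U − E)] = 43.21, so T = 0.0231.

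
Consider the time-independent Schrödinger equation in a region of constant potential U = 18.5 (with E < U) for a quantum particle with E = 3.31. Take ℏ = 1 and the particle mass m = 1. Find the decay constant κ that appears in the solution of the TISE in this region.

κ = 5.51

Since E < U the TISE in this region is ψ'' = κ²ψ with κ = √(2m(U − E))/ℏ.
κ = √(2 × 1 × 15.19) = 5.512.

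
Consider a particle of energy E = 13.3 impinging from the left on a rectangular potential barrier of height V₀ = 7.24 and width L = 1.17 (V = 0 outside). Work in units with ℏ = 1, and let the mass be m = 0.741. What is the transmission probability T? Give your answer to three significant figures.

T = 0.980

Above the barrier the interior wavenumber is k₂ = √(2m(E − V₀))/ℏ = 2.997, giving phase k₂L = 3.506.
Matching at both interfaces gives T⁻¹ = 1 + V₀² sin²(k₂L) / [4E(E − V₀)] = 1.021, hence T = 0.980.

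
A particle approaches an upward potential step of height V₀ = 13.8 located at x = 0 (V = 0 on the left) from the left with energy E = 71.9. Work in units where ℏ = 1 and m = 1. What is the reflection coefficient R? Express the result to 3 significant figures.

R = 0.00283

On each side the TISE gives plane waves with k = √(2m(E − V))/ℏ: k₁ = √(2·1·71.9) = 11.99, k₂ = √(2·1·58.1) = 10.78.
Continuity of ψ and ψ′ at the step yields the reflection amplitude r = (k₁ − k₂)/(k₁ + k₂) = 0.05323; thus R = |r|² = 0.002833, T = 0.9972.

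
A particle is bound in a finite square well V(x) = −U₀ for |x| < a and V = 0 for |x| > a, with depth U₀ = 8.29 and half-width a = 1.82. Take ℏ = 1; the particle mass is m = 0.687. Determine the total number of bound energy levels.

N = 4

Define the well-strength parameter z₀ = (a/ℏ)√(2mU₀) = 1.82 × √(2·0.687·8.29) = 6.142.
The even/odd transcendental equations gain one root per π/2 in z₀, giving N = 1 + ⌊2z₀/π⌋ = 1 + ⌊3.910⌋ = 4.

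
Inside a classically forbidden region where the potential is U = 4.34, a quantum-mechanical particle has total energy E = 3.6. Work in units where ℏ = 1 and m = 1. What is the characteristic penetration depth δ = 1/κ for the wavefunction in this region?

δ = 0.822

Since E < U the TISE in this region is ψ'' = κ²ψ with κ = √(2m(U − E))/ℏ.
κ = √(2 × 1 × 0.74) = 1.217. The penetration depth is δ = 1/κ = 0.822.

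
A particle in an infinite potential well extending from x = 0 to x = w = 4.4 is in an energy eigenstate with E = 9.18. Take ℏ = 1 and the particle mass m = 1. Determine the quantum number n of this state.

n = 6

For an infinite well E_n = n²π²ℏ²/(2mw²), so n = (w/πℏ)√(2mE).
n = (4.4/π) × √(2 × 1 × 9.18) = 6.001 → n = 6.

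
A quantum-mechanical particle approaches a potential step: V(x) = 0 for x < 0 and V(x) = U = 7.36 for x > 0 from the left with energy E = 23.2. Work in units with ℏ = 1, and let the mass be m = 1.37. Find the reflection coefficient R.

R = 0.00905

The wavenumbers are k₁ = √(2mE)/ℏ = 7.973 on the left and k₂ = √(2m(E − U))/ℏ = 6.588 on the right.
Continuity of ψ and ψ′ at the step yields the reflection amplitude r = (k₁ − k₂)/(k₁ + k₂) = 0.09512; thus R = |r|² = 0.009047, T = 0.9910.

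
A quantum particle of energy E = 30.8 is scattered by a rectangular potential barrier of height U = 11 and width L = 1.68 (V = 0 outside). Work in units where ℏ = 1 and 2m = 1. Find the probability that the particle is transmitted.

E > U: inside the barrier k₂ = √(2m(E − U))/ℏ = 4.450, k₂L = 7.476.
T = [1 + U² sin²(k₂L) / (4E(E − U))]⁻¹ = 1/1.043 = 0.959.

T = 0.959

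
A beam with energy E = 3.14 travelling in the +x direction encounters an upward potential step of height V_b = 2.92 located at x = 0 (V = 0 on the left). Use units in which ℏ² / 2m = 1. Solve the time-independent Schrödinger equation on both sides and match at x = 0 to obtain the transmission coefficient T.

T = 0.662

On each side the TISE gives plane waves with k = √(2m(E − V))/ℏ: k₁ = √(2·½·3.14) = 1.772, k₂ = √(2·½·0.22) = 0.4690.
Continuity of ψ and ψ′ at the step yields the reflection amplitude r = (k₁ − k₂)/(k₁ + k₂) = 0.5814; thus R = |r|² = 0.3380, T = 0.6620.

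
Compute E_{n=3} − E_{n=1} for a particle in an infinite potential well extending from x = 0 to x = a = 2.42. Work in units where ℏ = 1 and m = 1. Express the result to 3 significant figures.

ΔE = 6.74

E_n = n²π²ℏ²/(2ma²), so ΔE = (3² − 1²) π²ℏ²/(2ma²).
ΔE = 8 × π² / (2 × 1 × 2.42²) = 6.741.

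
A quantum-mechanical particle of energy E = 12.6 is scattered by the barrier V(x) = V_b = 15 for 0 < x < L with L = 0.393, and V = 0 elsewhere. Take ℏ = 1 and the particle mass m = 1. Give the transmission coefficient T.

T = 0.363

E < V_b: inside the barrier ψ ∝ e^{±κx} with κ = √(2m(V_b − E))/ℏ = 2.191.
κL = 0.8610, sinh(κL) = 0.9714.
The exact tunnelling result is T⁻¹ = 1 + V_b² sinh²(κL) / [4E(V_b − E)] = 2.755, so T = 0.363.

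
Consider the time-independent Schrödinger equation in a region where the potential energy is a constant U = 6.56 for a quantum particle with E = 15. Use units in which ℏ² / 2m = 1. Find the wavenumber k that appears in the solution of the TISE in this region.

k = 2.91

With E > U the solution is oscillatory, ψ ∝ e^{±ikx} with k = √(2m(E − U))/ℏ.
k = √(2 × 0.5 × 8.44) = 2.905.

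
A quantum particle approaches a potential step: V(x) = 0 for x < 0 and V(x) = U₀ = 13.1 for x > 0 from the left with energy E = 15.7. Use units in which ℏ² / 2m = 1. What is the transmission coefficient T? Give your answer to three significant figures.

T = 0.822

The wavenumbers are k₁ = √(2mE)/ℏ = 3.962 on the left and k₂ = √(2m(E − U₀))/ℏ = 1.612 on the right.
Matching ψ and ψ′ at x = 0 gives r = (k₁ − k₂)/(k₁ + k₂), so R = r² = 0.1777 and T = 1 − R = 0.8223.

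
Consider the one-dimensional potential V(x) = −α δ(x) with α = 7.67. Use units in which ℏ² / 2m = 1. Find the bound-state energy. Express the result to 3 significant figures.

The bound state is ψ(x) = √κ e^{−κ|x|}. The derivative jump ψ'(0⁺) − ψ'(0⁻) = −(2mα/ℏ²)ψ(0) fixes κ = mα/ℏ² = 3.835.
Then E = −ℏ²κ²/(2m) = −mα²/(2ℏ²) = -14.71.

E = -14.7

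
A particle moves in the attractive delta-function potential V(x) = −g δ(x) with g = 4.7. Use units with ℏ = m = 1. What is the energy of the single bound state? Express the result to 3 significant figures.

For x ≠ 0 the bound state is ψ ∝ e^{−κ|x|}; integrating the TISE across the delta gives the cusp condition 2κ = 2mg/ℏ², so κ = 4.700.
Then E = −ℏ²κ²/(2m) = −mg²/(2ℏ²) = -11.05.

E = -11.0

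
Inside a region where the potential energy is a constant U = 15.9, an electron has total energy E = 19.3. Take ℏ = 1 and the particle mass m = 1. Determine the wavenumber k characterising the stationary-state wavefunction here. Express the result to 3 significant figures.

With E > U the solution is oscillatory, ψ ∝ e^{±ikx} with k = √(2m(E − U))/ℏ.
k = √(2 × 1 × 3.4) = 2.608.

k = 2.61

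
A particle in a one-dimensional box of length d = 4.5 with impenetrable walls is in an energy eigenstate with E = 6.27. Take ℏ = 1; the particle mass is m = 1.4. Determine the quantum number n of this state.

n = 6

For an infinite well E_n = n²π²ℏ²/(2md²), so n = (d/πℏ)√(2mE).
n = (4.5/π) × √(2 × 1.4 × 6.27) = 6.002 → n = 6.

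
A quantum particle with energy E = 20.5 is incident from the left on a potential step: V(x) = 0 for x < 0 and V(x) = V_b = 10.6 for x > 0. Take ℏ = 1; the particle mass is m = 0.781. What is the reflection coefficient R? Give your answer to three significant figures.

R = 0.0324

The wavenumbers are k₁ = √(2mE)/ℏ = 5.659 on the left and k₂ = √(2m(E − V_b))/ℏ = 3.932 on the right.
Matching ψ and ψ′ at x = 0 gives r = (k₁ − k₂)/(k₁ + k₂), so R = r² = 0.03240 and T = 1 − R = 0.9676.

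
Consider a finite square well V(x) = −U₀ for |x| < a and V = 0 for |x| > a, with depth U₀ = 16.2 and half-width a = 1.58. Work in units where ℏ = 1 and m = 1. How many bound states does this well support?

N = 6

The dimensionless depth is z₀ = a√(2mU₀)/ℏ = 1.58 × √(32.40) = 8.994.
The even/odd transcendental equations gain one root per π/2 in z₀, giving N = 1 + ⌊2z₀/π⌋ = 1 + ⌊5.725⌋ = 6.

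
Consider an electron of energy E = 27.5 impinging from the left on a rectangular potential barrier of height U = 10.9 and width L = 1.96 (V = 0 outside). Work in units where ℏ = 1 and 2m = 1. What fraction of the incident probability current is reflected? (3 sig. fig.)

E > U: inside the barrier k₂ = √(2m(E − U))/ℏ = 4.074, k₂L = 7.986.
Matching at both interfaces gives T⁻¹ = 1 + U² sin²(k₂L) / [4E(E − U)] = 1.064, hence T = 0.940.
R = 1 − T = 0.0601.

R = 0.0601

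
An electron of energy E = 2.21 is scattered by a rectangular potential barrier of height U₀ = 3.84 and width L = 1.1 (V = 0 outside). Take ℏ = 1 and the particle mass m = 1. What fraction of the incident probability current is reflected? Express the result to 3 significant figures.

Since E < U₀ the interior solution is evanescent with decay constant κ = √(2m(U₀ − E))/ℏ = 1.806.
κL = 1.986, sinh(κL) = 3.575.
Matching ψ, ψ′ at both faces gives T = [1 + U₀² sinh²(κL) / (4E(U₀ − E))]⁻¹ = 1/14.08 = 0.0710.
R = 1 − T = 0.929.

R = 0.929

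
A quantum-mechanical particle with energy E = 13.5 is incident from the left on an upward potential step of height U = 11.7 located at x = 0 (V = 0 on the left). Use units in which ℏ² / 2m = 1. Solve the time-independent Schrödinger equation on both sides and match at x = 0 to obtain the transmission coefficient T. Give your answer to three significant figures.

On each side the TISE gives plane waves with k = √(2m(E − V))/ℏ: k₁ = √(2·½·13.5) = 3.674, k₂ = √(2·½·1.8) = 1.342.
Matching ψ and ψ′ at x = 0 gives r = (k₁ − k₂)/(k₁ + k₂), so R = r² = 0.2163 and T = 1 − R = 0.7837.

T = 0.784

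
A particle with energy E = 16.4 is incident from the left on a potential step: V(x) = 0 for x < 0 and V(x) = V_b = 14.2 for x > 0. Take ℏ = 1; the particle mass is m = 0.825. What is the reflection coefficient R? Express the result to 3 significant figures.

On each side the TISE gives plane waves with k = √(2m(E − V))/ℏ: k₁ = √(2·0.825·16.4) = 5.202, k₂ = √(2·0.825·2.2) = 1.905.
Continuity of ψ and ψ′ at the step yields the reflection amplitude r = (k₁ − k₂)/(k₁ + k₂) = 0.4639; thus R = |r|² = 0.2152, T = 0.7848.

R = 0.215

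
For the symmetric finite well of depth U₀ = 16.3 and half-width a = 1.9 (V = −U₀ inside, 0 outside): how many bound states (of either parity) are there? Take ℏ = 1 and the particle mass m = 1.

Define the well-strength parameter z₀ = (a/ℏ)√(2mU₀) = 1.9 × √(2·1·16.3) = 10.85.
A new bound state (alternating even/odd) appears each time z₀ passes a multiple of π/2, so N = ⌊2z₀/π⌋ + 1 = ⌊6.906⌋ + 1 = 7.

N = 7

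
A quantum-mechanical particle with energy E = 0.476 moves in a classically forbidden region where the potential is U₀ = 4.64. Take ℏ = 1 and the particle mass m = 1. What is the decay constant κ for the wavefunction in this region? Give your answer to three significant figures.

κ = 2.89

Since E < U₀ the TISE in this region is ψ'' = κ²ψ with κ = √(2m(U₀ − E))/ℏ.
κ = √(2 × 1 × 4.164) = 2.886.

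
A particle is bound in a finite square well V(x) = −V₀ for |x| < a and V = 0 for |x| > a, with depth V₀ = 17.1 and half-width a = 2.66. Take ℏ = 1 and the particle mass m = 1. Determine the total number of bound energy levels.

The dimensionless depth is z₀ = a√(2mV₀)/ℏ = 2.66 × √(34.20) = 15.56.
A new bound state (alternating even/odd) appears each time z₀ passes a multiple of π/2, so N = ⌊2z₀/π⌋ + 1 = ⌊9.903⌋ + 1 = 10.

N = 10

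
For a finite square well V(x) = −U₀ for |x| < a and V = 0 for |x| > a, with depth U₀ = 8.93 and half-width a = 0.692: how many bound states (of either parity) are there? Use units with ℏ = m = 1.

Define the well-strength parameter z₀ = (a/ℏ)√(2mU₀) = 0.692 × √(2·1·8.93) = 2.924.
The even/odd transcendental equations gain one root per π/2 in z₀, giving N = 1 + ⌊2z₀/π⌋ = 1 + ⌊1.862⌋ = 2.

N = 2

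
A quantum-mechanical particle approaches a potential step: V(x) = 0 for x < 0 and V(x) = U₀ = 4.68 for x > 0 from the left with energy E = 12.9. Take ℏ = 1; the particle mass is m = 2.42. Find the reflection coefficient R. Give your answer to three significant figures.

On each side the TISE gives plane waves with k = √(2m(E − V))/ℏ: k₁ = √(2·2.42·12.9) = 7.902, k₂ = √(2·2.42·8.22) = 6.308.
Matching ψ and ψ′ at x = 0 gives r = (k₁ − k₂)/(k₁ + k₂), so R = r² = 0.01259 and T = 1 − R = 0.9874.

R = 0.0126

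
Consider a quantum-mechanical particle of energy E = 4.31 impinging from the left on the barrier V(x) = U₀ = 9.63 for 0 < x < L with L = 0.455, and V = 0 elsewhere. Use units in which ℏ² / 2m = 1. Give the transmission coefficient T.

E < U₀: inside the barrier ψ ∝ e^{±κx} with κ = √(2m(U₀ − E))/ℏ = 2.307.
κL = 1.049, sinh(κL) = 1.253.
Matching ψ, ψ′ at both faces gives T = [1 + U₀² sinh²(κL) / (4E(U₀ − E))]⁻¹ = 1/2.587 = 0.386.

T = 0.386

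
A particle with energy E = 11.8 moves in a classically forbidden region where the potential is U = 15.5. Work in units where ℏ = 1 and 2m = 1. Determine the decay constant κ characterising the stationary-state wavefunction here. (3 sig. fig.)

Since E < U the TISE in this region is ψ'' = κ²ψ with κ = √(2m(U − E))/ℏ.
κ = √(2 × 0.5 × 3.7) = 1.924.

κ = 1.92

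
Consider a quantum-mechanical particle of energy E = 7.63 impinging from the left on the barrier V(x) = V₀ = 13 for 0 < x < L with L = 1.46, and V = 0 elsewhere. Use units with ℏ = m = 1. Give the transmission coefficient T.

T = 0.000271

Since E < V₀ the interior solution is evanescent with decay constant κ = √(2m(V₀ − E))/ℏ = 3.277.
κL = 4.785, sinh(κL) = 59.83.
Matching ψ, ψ′ at both faces gives T = [1 + V₀² sinh²(κL) / (4E(V₀ − E))]⁻¹ = 1/3692 = 0.000271.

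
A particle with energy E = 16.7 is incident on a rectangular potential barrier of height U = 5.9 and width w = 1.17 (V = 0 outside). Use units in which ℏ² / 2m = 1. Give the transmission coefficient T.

T = 0.980

Above the barrier the interior wavenumber is k₂ = √(2m(E − U))/ℏ = 3.286, giving phase k₂w = 3.845.
T = [1 + U² sin²(k₂w) / (4E(E − U))]⁻¹ = 1/1.020 = 0.980.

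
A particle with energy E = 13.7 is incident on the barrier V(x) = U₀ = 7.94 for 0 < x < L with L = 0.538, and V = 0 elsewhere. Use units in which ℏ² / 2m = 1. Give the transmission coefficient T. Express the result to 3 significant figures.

T = 0.844

E > U₀: inside the barrier k₂ = √(2m(E − U₀))/ℏ = 2.400, k₂L = 1.291.
Matching at both interfaces gives T⁻¹ = 1 + U₀² sin²(k₂L) / [4E(E − U₀)] = 1.185, hence T = 0.844.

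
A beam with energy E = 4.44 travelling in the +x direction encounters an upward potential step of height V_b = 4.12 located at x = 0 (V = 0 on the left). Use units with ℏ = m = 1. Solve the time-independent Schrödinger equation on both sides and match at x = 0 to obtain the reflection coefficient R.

R = 0.333

The wavenumbers are k₁ = √(2mE)/ℏ = 2.980 on the left and k₂ = √(2m(E − V_b))/ℏ = 0.8000 on the right.
Continuity of ψ and ψ′ at the step yields the reflection amplitude r = (k₁ − k₂)/(k₁ + k₂) = 0.5767; thus R = |r|² = 0.3326, T = 0.6674.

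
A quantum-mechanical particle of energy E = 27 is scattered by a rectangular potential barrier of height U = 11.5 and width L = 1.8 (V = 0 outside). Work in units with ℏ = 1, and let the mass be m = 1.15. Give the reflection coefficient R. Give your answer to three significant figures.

R = 0.0691

E > U: inside the barrier k₂ = √(2m(E − U))/ℏ = 5.971, k₂L = 10.75.
Matching at both interfaces gives T⁻¹ = 1 + U² sin²(k₂L) / [4E(E − U)] = 1.074, hence T = 0.931.
R = 1 − T = 0.0691.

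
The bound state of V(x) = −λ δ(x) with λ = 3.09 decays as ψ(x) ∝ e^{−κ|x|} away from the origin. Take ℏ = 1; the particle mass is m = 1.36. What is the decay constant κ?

Integrating the TISE across x = 0 gives the cusp condition ψ'(0⁺) − ψ'(0⁻) = −(2mλ/ℏ²)ψ(0).
With ψ ∝ e^{−κ|x|} this yields −2κ = −2mλ/ℏ², so κ = mλ/ℏ² = 4.202.

κ = 4.20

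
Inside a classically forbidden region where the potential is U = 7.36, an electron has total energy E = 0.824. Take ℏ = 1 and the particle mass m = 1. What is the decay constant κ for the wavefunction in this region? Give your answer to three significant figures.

κ = 3.62

Since E < U the TISE in this region is ψ'' = κ²ψ with κ = √(2m(U − E))/ℏ.
κ = √(2 × 1 × 6.536) = 3.616.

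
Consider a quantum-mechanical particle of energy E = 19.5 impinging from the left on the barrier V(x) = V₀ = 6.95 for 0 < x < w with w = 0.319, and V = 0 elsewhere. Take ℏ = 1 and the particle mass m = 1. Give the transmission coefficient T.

Above the barrier the interior wavenumber is k₂ = √(2m(E − V₀))/ℏ = 5.010, giving phase k₂w = 1.598.
Matching at both interfaces gives T⁻¹ = 1 + V₀² sin²(k₂w) / [4E(E − V₀)] = 1.049, hence T = 0.953.

T = 0.953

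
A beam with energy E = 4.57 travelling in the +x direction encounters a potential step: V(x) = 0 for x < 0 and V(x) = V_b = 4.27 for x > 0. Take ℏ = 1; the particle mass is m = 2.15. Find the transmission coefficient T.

On each side the TISE gives plane waves with k = √(2m(E − V))/ℏ: k₁ = √(2·2.15·4.57) = 4.433, k₂ = √(2·2.15·0.3) = 1.136.
Matching ψ and ψ′ at x = 0 gives r = (k₁ − k₂)/(k₁ + k₂), so R = r² = 0.3506 and T = 1 − R = 0.6494.

T = 0.649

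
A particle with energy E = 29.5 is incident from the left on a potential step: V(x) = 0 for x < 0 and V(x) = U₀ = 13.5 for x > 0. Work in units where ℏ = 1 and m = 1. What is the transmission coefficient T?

T = 0.977

On each side the TISE gives plane waves with k = √(2m(E − V))/ℏ: k₁ = √(2·1·29.5) = 7.681, k₂ = √(2·1·16) = 5.657.
Matching ψ and ψ′ at x = 0 gives r = (k₁ − k₂)/(k₁ + k₂), so R = r² = 0.02303 and T = 1 − R = 0.9770.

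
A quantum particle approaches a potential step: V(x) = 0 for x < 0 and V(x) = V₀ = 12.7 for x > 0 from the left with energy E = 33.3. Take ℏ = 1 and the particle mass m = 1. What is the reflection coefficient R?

R = 0.0143

On each side the TISE gives plane waves with k = √(2m(E − V))/ℏ: k₁ = √(2·1·33.3) = 8.161, k₂ = √(2·1·20.6) = 6.419.
Matching ψ and ψ′ at x = 0 gives r = (k₁ − k₂)/(k₁ + k₂), so R = r² = 0.01428 and T = 1 − R = 0.9857.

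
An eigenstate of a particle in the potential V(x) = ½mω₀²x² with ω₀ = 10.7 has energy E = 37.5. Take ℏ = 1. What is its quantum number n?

E_n = ℏω₀(n + ½) ⇒ n = E/(ℏω₀) − ½ = 37.5/10.7 − 0.5 = 3.005 → n = 3.

n = 3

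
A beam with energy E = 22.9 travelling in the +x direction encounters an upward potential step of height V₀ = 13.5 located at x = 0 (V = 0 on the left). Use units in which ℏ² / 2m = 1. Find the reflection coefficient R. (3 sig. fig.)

R = 0.0480

The wavenumbers are k₁ = √(2mE)/ℏ = 4.785 on the left and k₂ = √(2m(E − V₀))/ℏ = 3.066 on the right.
Matching ψ and ψ′ at x = 0 gives r = (k₁ − k₂)/(k₁ + k₂), so R = r² = 0.04796 and T = 1 − R = 0.9520.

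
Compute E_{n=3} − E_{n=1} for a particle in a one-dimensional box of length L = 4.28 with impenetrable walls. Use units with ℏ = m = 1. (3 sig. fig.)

E_n = n²π²ℏ²/(2mL²), so ΔE = (3² − 1²) π²ℏ²/(2mL²).
ΔE = 8 × π² / (2 × 1 × 4.28²) = 2.155.

ΔE = 2.16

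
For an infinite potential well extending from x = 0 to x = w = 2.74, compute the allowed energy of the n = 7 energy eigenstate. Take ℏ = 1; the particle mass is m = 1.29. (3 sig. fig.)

E = 25.0

The infinite-well eigenfunctions ψ_n = √(2/w) sin(nπx/w) vanish at both walls, giving E_n = n²π²ℏ²/(2mw²).
E_7 = 7² × π² / (2 × 1.29 × 2.74²) = 24.97.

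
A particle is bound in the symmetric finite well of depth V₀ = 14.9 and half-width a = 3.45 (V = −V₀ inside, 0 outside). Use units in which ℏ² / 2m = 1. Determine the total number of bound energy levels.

Define the well-strength parameter z₀ = (a/ℏ)√(2mV₀) = 3.45 × √(2·0.5·14.9) = 13.32.
The even/odd transcendental equations gain one root per π/2 in z₀, giving N = 1 + ⌊2z₀/π⌋ = 1 + ⌊8.478⌋ = 9.

N = 9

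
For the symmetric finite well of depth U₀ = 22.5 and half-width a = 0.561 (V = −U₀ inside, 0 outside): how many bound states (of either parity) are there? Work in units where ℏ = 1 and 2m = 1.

Define the well-strength parameter z₀ = (a/ℏ)√(2mU₀) = 0.561 × √(2·0.5·22.5) = 2.661.
The even/odd transcendental equations gain one root per π/2 in z₀, giving N = 1 + ⌊2z₀/π⌋ = 1 + ⌊1.694⌋ = 2.

N = 2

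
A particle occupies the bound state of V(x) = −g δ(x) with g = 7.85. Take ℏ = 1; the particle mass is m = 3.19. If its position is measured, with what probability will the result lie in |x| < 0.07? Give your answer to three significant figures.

P = 0.970

The normalised bound state is ψ = √κ e^{−κ|x|} with κ = mg/ℏ² = 25.04.
P(|x| < d) = ∫_{−d}^{d} κ e^{−2κ|x|} dx = 1 − e^{−2κd} = 1 − e^{−3.506} = 0.9700.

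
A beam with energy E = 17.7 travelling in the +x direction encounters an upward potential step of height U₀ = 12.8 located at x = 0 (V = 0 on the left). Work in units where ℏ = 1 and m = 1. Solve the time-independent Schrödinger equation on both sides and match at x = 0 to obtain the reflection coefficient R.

The wavenumbers are k₁ = √(2mE)/ℏ = 5.950 on the left and k₂ = √(2m(E − U₀))/ℏ = 3.130 on the right.
Continuity of ψ and ψ′ at the step yields the reflection amplitude r = (k₁ − k₂)/(k₁ + k₂) = 0.3105; thus R = |r|² = 0.09640, T = 0.9036.

R = 0.0964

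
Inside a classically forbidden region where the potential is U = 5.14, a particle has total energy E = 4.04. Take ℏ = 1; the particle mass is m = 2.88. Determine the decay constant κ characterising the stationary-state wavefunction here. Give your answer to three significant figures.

Since E < U the TISE in this region is ψ'' = κ²ψ with κ = √(2m(U − E))/ℏ.
κ = √(2 × 2.88 × 1.1) = 2.517.

κ = 2.52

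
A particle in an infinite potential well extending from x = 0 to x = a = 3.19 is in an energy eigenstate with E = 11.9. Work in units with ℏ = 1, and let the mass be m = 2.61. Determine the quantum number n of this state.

For an infinite well E_n = n²π²ℏ²/(2ma²), so n = (a/πℏ)√(2mE).
n = (3.19/π) × √(2 × 2.61 × 11.9) = 8.003 → n = 8.

n = 8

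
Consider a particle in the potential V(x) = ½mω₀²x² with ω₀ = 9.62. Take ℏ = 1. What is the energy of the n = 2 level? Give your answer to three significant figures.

E = 24.1

Using E_n = (n + ½)ℏω₀: E_2 = 2.5 × 9.62 = 24.05.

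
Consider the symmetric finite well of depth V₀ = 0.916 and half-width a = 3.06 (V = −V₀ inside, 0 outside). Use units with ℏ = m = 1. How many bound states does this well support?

N = 3

The dimensionless depth is z₀ = a√(2mV₀)/ℏ = 3.06 × √(1.832) = 4.142.
The even/odd transcendental equations gain one root per π/2 in z₀, giving N = 1 + ⌊2z₀/π⌋ = 1 + ⌊2.637⌋ = 3.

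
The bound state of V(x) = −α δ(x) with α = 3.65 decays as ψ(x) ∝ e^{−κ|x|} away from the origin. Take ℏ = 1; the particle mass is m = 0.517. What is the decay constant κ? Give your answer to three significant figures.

κ = 1.89

Integrate −(ℏ²/2m)ψ'' − αδ(x)ψ = Eψ from −ε to +ε: the ψ'' term gives ψ'(0⁺) − ψ'(0⁻) and the δ term gives −(2mα/ℏ²)ψ(0).
With ψ ∝ e^{−κ|x|} this yields −2κ = −2mα/ℏ², so κ = mα/ℏ² = 1.887.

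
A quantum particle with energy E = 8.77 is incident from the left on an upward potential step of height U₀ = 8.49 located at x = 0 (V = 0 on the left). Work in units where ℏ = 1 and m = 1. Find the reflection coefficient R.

R = 0.486

On each side the TISE gives plane waves with k = √(2m(E − V))/ℏ: k₁ = √(2·1·8.77) = 4.188, k₂ = √(2·1·0.28) = 0.7483.
Matching ψ and ψ′ at x = 0 gives r = (k₁ − k₂)/(k₁ + k₂), so R = r² = 0.4855 and T = 1 − R = 0.5145.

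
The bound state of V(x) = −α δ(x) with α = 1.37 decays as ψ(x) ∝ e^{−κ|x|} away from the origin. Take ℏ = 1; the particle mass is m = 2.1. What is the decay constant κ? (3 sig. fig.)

Integrating the TISE across x = 0 gives the cusp condition ψ'(0⁺) − ψ'(0⁻) = −(2mα/ℏ²)ψ(0).
With ψ ∝ e^{−κ|x|} this yields −2κ = −2mα/ℏ², so κ = mα/ℏ² = 2.877.

κ = 2.88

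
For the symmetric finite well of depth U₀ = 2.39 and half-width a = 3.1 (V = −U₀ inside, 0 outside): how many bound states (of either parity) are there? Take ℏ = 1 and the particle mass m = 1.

N = 5

Define the well-strength parameter z₀ = (a/ℏ)√(2mU₀) = 3.1 × √(2·1·2.39) = 6.778.
The even/odd transcendental equations gain one root per π/2 in z₀, giving N = 1 + ⌊2z₀/π⌋ = 1 + ⌊4.315⌋ = 5.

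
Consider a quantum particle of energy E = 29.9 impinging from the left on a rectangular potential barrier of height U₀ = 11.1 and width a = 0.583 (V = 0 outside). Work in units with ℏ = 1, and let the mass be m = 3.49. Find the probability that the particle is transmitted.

Above the barrier the interior wavenumber is k₂ = √(2m(E − U₀))/ℏ = 11.46, giving phase k₂a = 6.678.
T = [1 + U₀² sin²(k₂a) / (4E(E − U₀))]⁻¹ = 1/1.008 = 0.992.

T = 0.992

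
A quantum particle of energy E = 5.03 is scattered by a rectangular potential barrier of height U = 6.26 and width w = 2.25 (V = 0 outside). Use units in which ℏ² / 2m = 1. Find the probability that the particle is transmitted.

T = 0.0171

Since E < U the interior solution is evanescent with decay constant κ = √(2m(U − E))/ℏ = 1.109.
κw = 2.495, sinh(κw) = 6.022.
The exact tunnelling result is T⁻¹ = 1 + U² sinh²(κw) / [4E(U − E)] = 58.42, so T = 0.0171.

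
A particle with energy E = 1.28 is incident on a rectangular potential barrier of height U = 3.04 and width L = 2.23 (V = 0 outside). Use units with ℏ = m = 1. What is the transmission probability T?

Since E < U the interior solution is evanescent with decay constant κ = √(2m(U − E))/ℏ = 1.876.
κL = 4.184, sinh(κL) = 32.80.
The exact tunnelling result is T⁻¹ = 1 + U² sinh²(κL) / [4E(U − E)] = 1104, so T = 0.000905.

T = 0.000905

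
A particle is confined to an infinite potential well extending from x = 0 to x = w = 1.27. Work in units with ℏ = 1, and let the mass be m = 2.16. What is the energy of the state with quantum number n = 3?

The infinite-well eigenfunctions ψ_n = √(2/w) sin(nπx/w) vanish at both walls, giving E_n = n²π²ℏ²/(2mw²).
E_3 = 3² × π² / (2 × 2.16 × 1.27²) = 12.75.

E = 12.7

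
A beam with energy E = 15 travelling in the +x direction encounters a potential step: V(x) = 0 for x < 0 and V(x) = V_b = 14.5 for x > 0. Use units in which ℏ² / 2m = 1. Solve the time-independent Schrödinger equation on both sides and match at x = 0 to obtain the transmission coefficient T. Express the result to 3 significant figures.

T = 0.522

The wavenumbers are k₁ = √(2mE)/ℏ = 3.873 on the left and k₂ = √(2m(E − V_b))/ℏ = 0.7071 on the right.
Continuity of ψ and ψ′ at the step yields the reflection amplitude r = (k₁ − k₂)/(k₁ + k₂) = 0.6912; thus R = |r|² = 0.4778, T = 0.5222.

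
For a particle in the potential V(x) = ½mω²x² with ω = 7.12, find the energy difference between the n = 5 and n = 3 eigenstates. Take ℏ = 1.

E_n = ℏω(n + ½), so ΔE = (5 − 3) ℏω = 2 × 7.12 = 14.24.

ΔE = 14.2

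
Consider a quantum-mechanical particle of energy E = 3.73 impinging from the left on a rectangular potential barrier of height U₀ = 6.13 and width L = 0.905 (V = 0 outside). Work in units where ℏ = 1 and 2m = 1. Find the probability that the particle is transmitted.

E < U₀: inside the barrier ψ ∝ e^{±κx} with κ = √(2m(U₀ − E))/ℏ = 1.549.
κL = 1.402, sinh(κL) = 1.909.
Matching ψ, ψ′ at both faces gives T = [1 + U₀² sinh²(κL) / (4E(U₀ − E))]⁻¹ = 1/4.823 = 0.207.

T = 0.207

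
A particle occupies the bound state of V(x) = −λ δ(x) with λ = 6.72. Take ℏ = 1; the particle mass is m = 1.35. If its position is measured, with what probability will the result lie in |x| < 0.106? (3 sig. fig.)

P = 0.854

The normalised bound state is ψ = √κ e^{−κ|x|} with κ = mλ/ℏ² = 9.072.
P(|x| < d) = ∫_{−d}^{d} κ e^{−2κ|x|} dx = 1 − e^{−2κd} = 1 − e^{−1.923} = 0.8539.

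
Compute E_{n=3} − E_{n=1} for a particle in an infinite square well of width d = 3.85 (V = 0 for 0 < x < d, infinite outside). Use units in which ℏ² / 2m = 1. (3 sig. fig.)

ΔE = 5.33

E_n = n²π²ℏ²/(2md²), so ΔE = (3² − 1²) π²ℏ²/(2md²).
ΔE = 8 × π² / (2 × 0.5 × 3.85²) = 5.327.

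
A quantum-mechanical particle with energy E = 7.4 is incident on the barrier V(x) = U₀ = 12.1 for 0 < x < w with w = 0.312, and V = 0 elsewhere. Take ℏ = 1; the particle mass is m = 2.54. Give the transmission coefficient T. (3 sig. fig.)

T = 0.166

E < U₀: inside the barrier ψ ∝ e^{±κx} with κ = √(2m(U₀ − E))/ℏ = 4.886.
κw = 1.525, sinh(κw) = 2.188.
Matching ψ, ψ′ at both faces gives T = [1 + U₀² sinh²(κw) / (4E(U₀ − E))]⁻¹ = 1/6.036 = 0.166.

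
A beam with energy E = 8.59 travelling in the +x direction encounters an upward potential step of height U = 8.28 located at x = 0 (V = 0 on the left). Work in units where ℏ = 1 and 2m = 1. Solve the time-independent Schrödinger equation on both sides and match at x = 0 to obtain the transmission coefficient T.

The wavenumbers are k₁ = √(2mE)/ℏ = 2.931 on the left and k₂ = √(2m(E − U))/ℏ = 0.5568 on the right.
Matching ψ and ψ′ at x = 0 gives r = (k₁ − k₂)/(k₁ + k₂), so R = r² = 0.4634 and T = 1 − R = 0.5366.

T = 0.537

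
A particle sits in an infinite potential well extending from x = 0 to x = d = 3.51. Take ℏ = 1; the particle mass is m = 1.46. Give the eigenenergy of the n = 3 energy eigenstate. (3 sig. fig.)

The infinite-well eigenfunctions ψ_n = √(2/d) sin(nπx/d) vanish at both walls, giving E_n = n²π²ℏ²/(2md²).
E_3 = 3² × π² / (2 × 1.46 × 3.51²) = 2.469.

E = 2.47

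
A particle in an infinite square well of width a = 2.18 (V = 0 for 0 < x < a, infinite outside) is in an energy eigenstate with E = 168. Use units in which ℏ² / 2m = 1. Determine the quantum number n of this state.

n = 9

From E_n = n²π²ℏ²/(2ma²) invert to n = √(2ma²E)/(πℏ).
n = (2.18/π) × √(2 × 0.5 × 168) = 8.994 → n = 9.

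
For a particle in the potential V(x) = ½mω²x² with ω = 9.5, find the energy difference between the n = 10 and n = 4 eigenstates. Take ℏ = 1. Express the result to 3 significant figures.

E_n = ℏω(n + ½), so ΔE = (10 − 4) ℏω = 6 × 9.5 = 57.00.

ΔE = 57.0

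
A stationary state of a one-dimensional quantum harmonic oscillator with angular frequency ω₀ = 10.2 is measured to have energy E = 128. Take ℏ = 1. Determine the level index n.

n = 12

Invert E_n = (n + ½)ℏω₀: n = E/ℏω₀ − ½ = 12.049, so n = 12.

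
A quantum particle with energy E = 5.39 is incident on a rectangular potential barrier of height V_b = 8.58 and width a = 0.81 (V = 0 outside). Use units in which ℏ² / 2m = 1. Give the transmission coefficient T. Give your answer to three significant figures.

E < V_b: inside the barrier ψ ∝ e^{±κx} with κ = √(2m(V_b − E))/ℏ = 1.786.
κa = 1.447, sinh(κa) = 2.007.
Matching ψ, ψ′ at both faces gives T = [1 + V_b² sinh²(κa) / (4E(V_b − E))]⁻¹ = 1/5.311 = 0.188.

T = 0.188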